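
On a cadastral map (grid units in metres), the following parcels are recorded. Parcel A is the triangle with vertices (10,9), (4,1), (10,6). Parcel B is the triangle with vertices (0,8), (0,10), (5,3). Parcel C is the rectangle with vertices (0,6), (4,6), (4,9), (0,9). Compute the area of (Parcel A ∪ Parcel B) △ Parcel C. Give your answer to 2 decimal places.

19.29

|Parcel A ∪ Parcel B| = 14.
|(Parcel A ∪ Parcel B) ∩ Parcel C| = 3.3571.
|(Parcel A ∪ Parcel B) △ Parcel C| = 14 + 12 − 6.7143 = 19.29.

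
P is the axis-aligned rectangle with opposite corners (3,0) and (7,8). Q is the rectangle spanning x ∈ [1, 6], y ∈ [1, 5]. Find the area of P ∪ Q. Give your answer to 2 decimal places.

40.00

By inclusion–exclusion:
Individual areas: |P| = 32, |Q| = 20.
|P∩Q|: x∈[3,6], y∈[1,5] → 3·4 = 12.
|P ∪ Q| = 52 − 12 = 40.00.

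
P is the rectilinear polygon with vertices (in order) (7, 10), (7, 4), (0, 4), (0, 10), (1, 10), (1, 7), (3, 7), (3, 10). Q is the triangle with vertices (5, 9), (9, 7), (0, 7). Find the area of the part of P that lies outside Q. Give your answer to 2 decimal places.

29.60

|P| = 36, |P∩Q| = 6.4.
|P ∖ Q| = |P| − |P∩Q| = 36 − 6.4 = 29.60.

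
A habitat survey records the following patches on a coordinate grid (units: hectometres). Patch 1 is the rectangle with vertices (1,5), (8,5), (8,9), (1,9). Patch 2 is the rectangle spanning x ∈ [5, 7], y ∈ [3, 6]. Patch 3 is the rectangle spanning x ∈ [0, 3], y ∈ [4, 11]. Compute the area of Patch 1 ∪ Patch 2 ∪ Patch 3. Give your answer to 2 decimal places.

45.00

By inclusion–exclusion:
Individual areas: |Patch 1| = 28, |Patch 2| = 6, |Patch 3| = 21.
|Patch 1∩Patch 2|: x∈[5,7], y∈[5,6] → 2·1 = 2.
|Patch 1∩Patch 3|: x∈[1,3], y∈[5,9] → 2·4 = 8.
|Patch 2∩Patch 3| = 0 (no overlap).
|Patch 1∩Patch 2∩Patch 3| = 0.
|Patch 1 ∪ Patch 2 ∪ Patch 3| = 55 − 10 + 0 = 45.00.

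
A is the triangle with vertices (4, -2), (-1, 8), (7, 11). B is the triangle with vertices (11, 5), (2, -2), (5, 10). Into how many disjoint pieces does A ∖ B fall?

2

A ∖ B splits into 2 disjoint pieces (area 0.7758, area 28.6452).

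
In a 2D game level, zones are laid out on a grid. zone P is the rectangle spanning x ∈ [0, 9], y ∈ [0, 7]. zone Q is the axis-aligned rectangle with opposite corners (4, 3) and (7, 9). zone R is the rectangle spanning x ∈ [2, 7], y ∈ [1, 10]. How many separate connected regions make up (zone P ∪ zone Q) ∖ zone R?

1

(zone P ∪ zone Q) ∖ zone R is a single connected region.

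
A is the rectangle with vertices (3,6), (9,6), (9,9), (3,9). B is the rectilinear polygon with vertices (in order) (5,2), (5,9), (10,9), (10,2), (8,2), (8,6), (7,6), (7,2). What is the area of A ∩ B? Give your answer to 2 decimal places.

The intersection is the polygon with vertices (9,6), (8,6), (7,6), (5,6), (5,9), (9,9).
By the shoelace formula its area is 12.00.

12.00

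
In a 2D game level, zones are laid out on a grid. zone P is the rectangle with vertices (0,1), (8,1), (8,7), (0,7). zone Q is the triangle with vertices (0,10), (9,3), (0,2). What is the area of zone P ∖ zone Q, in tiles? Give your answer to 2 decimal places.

|zone P| = 48, |zone P∩zone Q| = 29.7698.
|zone P ∖ zone Q| = |zone P| − |zone P∩zone Q| = 48 − 29.7698 = 18.23.

18.23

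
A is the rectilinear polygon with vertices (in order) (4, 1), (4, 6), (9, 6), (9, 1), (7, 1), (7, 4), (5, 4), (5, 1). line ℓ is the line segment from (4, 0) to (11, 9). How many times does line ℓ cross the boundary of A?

The segment meets the boundary at (8.667,6), (5,1.286), (4.778,1), (7,3.857).

4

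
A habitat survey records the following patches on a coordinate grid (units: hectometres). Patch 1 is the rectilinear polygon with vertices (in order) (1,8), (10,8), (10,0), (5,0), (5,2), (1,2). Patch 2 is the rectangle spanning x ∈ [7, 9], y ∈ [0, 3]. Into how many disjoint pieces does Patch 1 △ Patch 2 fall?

Patch 1 △ Patch 2 is a single connected region.

1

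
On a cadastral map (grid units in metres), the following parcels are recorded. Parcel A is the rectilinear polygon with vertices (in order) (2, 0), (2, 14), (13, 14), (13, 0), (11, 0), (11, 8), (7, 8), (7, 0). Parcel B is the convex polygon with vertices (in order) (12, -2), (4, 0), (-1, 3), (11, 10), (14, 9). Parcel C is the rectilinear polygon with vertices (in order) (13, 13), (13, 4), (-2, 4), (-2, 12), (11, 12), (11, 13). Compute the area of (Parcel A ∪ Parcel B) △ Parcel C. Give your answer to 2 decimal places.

111.74

|Parcel A ∪ Parcel B| = 170.5101.
|(Parcel A ∪ Parcel B) ∩ Parcel C| = 90.3869.
|(Parcel A ∪ Parcel B) △ Parcel C| = 170.5101 + 122 − 180.7738 = 111.74.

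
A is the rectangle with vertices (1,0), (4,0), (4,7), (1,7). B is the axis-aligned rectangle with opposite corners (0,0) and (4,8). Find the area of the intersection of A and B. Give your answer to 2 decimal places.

21.00

|A∩B|: x∈[1,4], y∈[0,7] → 3·7 = 21.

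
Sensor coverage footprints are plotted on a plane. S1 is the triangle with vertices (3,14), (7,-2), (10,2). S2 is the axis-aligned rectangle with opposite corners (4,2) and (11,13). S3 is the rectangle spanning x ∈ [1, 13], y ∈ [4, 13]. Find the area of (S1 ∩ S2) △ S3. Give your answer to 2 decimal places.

99.81

|S1 ∩ S2| = 22.8571.
|(S1 ∩ S2) ∩ S3| = 15.5238.
|(S1 ∩ S2) △ S3| = 22.8571 + 108 − 31.0476 = 99.81.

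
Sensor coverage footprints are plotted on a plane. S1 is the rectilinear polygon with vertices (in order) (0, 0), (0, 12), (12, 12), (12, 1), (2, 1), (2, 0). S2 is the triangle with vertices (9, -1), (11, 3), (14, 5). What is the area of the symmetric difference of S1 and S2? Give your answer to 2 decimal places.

|S1| = 134, |S2| = 4, |S1∩S2| = 2.2667.
|S1 △ S2| = |S1| + |S2| − 2·|S1∩S2| = 134 + 4 − 4.5333 = 133.47.

133.47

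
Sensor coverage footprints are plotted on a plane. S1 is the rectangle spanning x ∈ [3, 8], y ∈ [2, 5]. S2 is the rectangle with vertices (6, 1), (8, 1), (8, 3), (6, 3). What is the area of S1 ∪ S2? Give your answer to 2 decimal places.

By inclusion–exclusion:
Individual areas: |S1| = 15, |S2| = 4.
|S1∩S2|: x∈[6,8], y∈[2,3] → 2·1 = 2.
|S1 ∪ S2| = 19 − 2 = 17.00.

17.00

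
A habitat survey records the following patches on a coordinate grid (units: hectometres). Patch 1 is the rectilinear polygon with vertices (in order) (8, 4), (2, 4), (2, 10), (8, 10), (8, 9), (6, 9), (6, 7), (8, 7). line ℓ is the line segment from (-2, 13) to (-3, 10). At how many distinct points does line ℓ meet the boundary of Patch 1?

0

The segment lies entirely outside Patch 1 and never meets its boundary.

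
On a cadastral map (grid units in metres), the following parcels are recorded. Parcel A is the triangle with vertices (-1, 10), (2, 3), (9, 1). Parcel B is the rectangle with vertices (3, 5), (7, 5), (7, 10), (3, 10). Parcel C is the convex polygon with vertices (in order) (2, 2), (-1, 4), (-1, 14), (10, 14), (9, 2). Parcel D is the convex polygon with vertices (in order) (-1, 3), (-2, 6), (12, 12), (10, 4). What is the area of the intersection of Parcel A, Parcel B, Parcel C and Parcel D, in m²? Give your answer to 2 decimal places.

The intersection is the polygon with vertices (3,6.4), (4.556,5), (3,5).
By the shoelace formula its area is 1.09.

1.09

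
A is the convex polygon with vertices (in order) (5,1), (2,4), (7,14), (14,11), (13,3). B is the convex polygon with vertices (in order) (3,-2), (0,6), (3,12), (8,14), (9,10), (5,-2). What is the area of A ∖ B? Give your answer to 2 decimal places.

|A| = 102, |A∩B| = 45.4771.
|A ∖ B| = |A| − |A∩B| = 102 − 45.4771 = 56.52.

56.52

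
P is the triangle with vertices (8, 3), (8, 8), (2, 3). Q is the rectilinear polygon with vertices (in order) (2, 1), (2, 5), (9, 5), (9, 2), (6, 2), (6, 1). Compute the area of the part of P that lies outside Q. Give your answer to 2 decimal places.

|P| = 15, |P∩Q| = 9.6.
|P ∖ Q| = |P| − |P∩Q| = 15 − 9.6 = 5.40.

5.40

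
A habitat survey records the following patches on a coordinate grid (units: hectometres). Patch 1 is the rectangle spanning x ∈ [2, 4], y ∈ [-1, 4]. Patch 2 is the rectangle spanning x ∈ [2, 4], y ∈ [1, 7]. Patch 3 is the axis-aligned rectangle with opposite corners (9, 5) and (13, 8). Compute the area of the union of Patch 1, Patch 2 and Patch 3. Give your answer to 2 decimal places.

By inclusion–exclusion:
Individual areas: |Patch 1| = 10, |Patch 2| = 12, |Patch 3| = 12.
|Patch 1∩Patch 2|: x∈[2,4], y∈[1,4] → 2·3 = 6.
|Patch 1∩Patch 3| = 0 (no overlap).
|Patch 2∩Patch 3| = 0 (no overlap).
|Patch 1∩Patch 2∩Patch 3| = 0.
|Patch 1 ∪ Patch 2 ∪ Patch 3| = 34 − 6 + 0 = 28.00.

28.00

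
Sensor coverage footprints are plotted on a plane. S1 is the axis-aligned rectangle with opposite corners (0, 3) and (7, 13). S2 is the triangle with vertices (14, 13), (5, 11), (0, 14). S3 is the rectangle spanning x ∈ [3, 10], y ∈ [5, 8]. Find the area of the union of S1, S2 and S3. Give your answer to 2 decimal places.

90.61

By inclusion–exclusion:
Individual areas: |S1| = 70, |S2| = 18.5, |S3| = 21.
|S1∩S2| = 6.8889.
|S1∩S3|: x∈[3,7], y∈[5,8] → 4·3 = 12.
|S2∩S3| = 0.
|S1∩S2∩S3| = 0.
|S1 ∪ S2 ∪ S3| = 109.5 − 18.8889 + 0 = 90.61.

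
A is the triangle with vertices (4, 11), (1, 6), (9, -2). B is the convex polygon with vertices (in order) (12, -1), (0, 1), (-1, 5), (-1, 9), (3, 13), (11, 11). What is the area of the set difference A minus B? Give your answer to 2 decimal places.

0.89

|A| = 32, |A∩B| = 31.1123.
|A ∖ B| = |A| − |A∩B| = 32 − 31.1123 = 0.89.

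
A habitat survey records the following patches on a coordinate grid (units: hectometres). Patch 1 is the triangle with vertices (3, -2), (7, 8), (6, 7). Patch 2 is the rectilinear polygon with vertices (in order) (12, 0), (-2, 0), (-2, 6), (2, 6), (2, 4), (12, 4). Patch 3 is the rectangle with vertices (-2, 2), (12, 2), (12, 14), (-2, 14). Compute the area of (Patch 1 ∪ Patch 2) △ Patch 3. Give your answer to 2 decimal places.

|Patch 1 ∪ Patch 2| = 65.9333.
|(Patch 1 ∪ Patch 2) ∩ Patch 3| = 37.8.
|(Patch 1 ∪ Patch 2) △ Patch 3| = 65.9333 + 168 − 75.6 = 158.33.

158.33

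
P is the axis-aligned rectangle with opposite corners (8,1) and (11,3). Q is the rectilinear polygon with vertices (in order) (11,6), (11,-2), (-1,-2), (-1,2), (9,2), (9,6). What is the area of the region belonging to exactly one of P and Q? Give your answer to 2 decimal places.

|P| = 6, |Q| = 56, |P∩Q| = 5.
|P △ Q| = |P| + |Q| − 2·|P∩Q| = 6 + 56 − 10 = 52.00.

52.00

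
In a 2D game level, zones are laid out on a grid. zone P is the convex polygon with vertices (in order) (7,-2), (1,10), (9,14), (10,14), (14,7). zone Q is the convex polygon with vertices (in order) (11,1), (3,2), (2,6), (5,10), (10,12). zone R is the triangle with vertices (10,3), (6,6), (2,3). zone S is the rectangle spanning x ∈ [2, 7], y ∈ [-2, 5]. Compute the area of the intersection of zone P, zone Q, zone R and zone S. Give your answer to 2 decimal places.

5.63

The intersection is the polygon with vertices (4.667,5), (7,5), (7,3), (4.5,3), (3.818,4.364).
By the shoelace formula its area is 5.63.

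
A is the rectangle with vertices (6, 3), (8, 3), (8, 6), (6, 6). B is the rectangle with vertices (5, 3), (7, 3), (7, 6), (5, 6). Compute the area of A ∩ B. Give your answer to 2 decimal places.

3.00

|A∩B|: x∈[6,7], y∈[3,6] → 1·3 = 3.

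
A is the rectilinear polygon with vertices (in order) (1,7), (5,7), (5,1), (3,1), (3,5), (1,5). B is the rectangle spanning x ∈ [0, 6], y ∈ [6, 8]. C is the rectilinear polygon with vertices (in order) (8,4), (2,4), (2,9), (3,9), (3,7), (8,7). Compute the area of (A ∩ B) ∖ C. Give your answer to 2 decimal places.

1.00

|A ∩ B| = 4.
|(A ∩ B) ∩ C| = 3.
|(A ∩ B) ∖ C| = 4 − 3 = 1.00.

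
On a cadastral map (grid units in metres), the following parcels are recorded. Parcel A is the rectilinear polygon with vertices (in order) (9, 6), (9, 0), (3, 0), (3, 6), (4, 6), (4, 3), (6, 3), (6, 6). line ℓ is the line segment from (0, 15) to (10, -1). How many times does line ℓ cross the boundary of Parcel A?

2

The segment meets the boundary at (9,0.6), (6,5.4).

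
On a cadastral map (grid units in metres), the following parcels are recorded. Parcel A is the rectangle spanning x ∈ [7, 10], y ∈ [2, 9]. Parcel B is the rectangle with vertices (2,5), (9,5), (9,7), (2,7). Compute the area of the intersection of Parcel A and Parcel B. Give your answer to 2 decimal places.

|Parcel A∩Parcel B|: x∈[7,9], y∈[5,7] → 2·2 = 4.

4.00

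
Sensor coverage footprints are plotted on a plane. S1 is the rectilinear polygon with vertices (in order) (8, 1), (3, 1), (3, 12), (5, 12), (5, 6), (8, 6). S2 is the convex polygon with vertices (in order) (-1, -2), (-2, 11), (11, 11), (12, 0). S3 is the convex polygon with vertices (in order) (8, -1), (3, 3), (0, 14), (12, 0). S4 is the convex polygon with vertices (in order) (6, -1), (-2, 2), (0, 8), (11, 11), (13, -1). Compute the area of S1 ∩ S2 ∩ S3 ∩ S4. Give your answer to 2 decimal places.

27.42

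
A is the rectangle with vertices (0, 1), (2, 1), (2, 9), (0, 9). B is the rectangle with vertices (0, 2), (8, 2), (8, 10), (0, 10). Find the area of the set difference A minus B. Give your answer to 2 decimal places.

2.00

|A∩B|: x∈[0,2], y∈[2,9] → 2·7 = 14.
|A| = 16.
|A ∖ B| = |A| − |A∩B| = 16 − 14 = 2.00.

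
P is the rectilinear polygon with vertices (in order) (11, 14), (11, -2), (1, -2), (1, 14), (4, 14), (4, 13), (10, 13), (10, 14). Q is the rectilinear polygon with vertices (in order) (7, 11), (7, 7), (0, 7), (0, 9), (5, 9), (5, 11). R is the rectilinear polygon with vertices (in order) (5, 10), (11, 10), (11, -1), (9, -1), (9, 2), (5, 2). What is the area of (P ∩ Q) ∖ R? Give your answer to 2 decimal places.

10.00

|P ∩ Q| = 16.
|(P ∩ Q) ∩ R| = 6.
|(P ∩ Q) ∖ R| = 16 − 6 = 10.00.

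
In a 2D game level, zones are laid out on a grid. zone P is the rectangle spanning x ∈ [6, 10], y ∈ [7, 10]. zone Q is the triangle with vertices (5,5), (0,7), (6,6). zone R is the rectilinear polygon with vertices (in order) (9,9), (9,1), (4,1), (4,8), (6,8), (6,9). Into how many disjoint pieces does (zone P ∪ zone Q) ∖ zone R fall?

(zone P ∪ zone Q) ∖ zone R splits into 2 disjoint pieces (area 6, area 1.8667).

2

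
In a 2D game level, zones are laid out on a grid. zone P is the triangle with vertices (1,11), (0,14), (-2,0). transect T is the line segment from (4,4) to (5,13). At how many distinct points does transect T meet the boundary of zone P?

0

The segment lies entirely outside zone P and never meets its boundary.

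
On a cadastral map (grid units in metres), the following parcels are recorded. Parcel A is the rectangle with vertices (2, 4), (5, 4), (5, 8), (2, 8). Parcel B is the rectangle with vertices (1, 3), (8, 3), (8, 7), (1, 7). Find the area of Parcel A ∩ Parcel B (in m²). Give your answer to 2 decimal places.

9.00

|Parcel A∩Parcel B|: x∈[2,5], y∈[4,7] → 3·3 = 9.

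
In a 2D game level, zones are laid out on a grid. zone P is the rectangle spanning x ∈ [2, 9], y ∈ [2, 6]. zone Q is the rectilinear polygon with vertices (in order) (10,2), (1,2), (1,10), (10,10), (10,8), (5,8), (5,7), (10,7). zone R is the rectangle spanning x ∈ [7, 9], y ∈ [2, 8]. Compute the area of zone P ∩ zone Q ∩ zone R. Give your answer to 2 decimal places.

8.00

The intersection is the polygon with vertices (9,6), (9,2), (7,2), (7,6).
By the shoelace formula its area is 8.00.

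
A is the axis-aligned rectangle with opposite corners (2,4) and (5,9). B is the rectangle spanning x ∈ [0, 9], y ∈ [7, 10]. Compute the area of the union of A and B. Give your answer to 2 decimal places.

36.00

By inclusion–exclusion:
Individual areas: |A| = 15, |B| = 27.
|A∩B|: x∈[2,5], y∈[7,9] → 3·2 = 6.
|A ∪ B| = 42 − 6 = 36.00.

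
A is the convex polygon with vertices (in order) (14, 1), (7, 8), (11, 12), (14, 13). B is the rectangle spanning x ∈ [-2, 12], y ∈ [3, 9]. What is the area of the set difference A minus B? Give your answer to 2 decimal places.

|A| = 46, |A∩B| = 17.
|A ∖ B| = |A| − |A∩B| = 46 − 17 = 29.00.

29.00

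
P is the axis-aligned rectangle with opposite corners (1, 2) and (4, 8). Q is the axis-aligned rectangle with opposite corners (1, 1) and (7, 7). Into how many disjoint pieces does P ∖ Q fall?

P ∖ Q is a single connected region.

1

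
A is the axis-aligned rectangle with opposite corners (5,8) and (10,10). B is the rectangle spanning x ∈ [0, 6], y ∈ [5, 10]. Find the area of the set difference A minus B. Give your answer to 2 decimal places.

8.00

|A∩B|: x∈[5,6], y∈[8,10] → 1·2 = 2.
|A| = 10.
|A ∖ B| = |A| − |A∩B| = 10 − 2 = 8.00.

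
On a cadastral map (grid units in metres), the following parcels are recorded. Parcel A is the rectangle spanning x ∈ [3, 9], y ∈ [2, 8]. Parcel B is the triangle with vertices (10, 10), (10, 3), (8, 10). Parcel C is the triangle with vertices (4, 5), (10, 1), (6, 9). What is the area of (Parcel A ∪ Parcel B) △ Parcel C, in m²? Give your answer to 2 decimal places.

29.18

|Parcel A ∪ Parcel B| = 42.6786.
|(Parcel A ∪ Parcel B) ∩ Parcel C| = 14.75.
|(Parcel A ∪ Parcel B) △ Parcel C| = 42.6786 + 16 − 29.5 = 29.18.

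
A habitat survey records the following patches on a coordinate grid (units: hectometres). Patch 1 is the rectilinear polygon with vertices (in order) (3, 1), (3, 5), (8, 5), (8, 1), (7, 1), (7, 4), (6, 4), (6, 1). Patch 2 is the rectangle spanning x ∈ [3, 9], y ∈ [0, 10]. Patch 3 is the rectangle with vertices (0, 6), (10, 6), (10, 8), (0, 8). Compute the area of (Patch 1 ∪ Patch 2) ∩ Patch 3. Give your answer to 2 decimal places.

12.00

The region (Patch 1 ∪ Patch 2) ∩ Patch 3 is the polygon with vertices (3,8), (9,8), (9,6), (3,6).
By the shoelace formula its area is 12.00.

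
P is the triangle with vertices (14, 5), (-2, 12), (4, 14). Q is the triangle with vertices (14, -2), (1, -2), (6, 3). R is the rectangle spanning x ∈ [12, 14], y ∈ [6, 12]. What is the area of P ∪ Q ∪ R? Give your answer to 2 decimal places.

By inclusion–exclusion:
Individual areas: |P| = 37, |Q| = 32.5, |R| = 12.
|P∩Q| = 0.
|P∩R| = 0.3556.
|Q∩R| = 0.
|P∩Q∩R| = 0.
|P ∪ Q ∪ R| = 81.5 − 0.3556 + 0 = 81.14.

81.14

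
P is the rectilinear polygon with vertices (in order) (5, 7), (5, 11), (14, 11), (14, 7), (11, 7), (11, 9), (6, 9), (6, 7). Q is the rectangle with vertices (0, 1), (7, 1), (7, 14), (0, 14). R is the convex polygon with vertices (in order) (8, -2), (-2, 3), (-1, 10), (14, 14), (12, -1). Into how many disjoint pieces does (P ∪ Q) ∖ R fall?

3

(P ∪ Q) ∖ R splits into 3 disjoint pieces (area 2.6667, area 1, area 19.6).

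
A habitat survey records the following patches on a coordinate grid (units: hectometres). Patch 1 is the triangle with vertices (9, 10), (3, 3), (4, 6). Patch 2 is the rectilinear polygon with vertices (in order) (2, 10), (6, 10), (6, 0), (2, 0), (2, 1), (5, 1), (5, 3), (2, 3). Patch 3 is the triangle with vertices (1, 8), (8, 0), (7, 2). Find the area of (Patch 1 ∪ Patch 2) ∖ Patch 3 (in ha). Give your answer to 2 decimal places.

|Patch 1 ∪ Patch 2| = 35.65.
|(Patch 1 ∪ Patch 2) ∩ Patch 3| = 1.7143.
|(Patch 1 ∪ Patch 2) ∖ Patch 3| = 35.65 − 1.7143 = 33.94.

33.94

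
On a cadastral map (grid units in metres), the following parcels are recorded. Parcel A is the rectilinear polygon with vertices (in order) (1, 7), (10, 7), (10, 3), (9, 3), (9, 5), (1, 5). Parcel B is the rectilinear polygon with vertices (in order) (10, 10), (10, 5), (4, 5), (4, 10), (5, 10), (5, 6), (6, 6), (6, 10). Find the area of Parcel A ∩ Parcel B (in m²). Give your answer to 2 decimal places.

11.00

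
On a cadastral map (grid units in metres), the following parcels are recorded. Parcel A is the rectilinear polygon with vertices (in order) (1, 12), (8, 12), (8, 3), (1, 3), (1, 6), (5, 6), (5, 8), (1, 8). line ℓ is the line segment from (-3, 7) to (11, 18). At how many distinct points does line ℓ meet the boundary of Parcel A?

2

The segment meets the boundary at (3.364,12), (1,10.143).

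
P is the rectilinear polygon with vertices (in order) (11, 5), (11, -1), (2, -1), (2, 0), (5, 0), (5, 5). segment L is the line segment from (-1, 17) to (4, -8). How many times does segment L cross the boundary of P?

2

The segment meets the boundary at (2.6,-1), (2.4,0).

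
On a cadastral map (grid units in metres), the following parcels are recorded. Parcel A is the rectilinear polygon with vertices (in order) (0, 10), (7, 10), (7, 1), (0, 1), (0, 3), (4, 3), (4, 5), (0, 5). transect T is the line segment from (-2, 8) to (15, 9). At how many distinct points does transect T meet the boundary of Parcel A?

2

The segment meets the boundary at (7,8.529), (0,8.118).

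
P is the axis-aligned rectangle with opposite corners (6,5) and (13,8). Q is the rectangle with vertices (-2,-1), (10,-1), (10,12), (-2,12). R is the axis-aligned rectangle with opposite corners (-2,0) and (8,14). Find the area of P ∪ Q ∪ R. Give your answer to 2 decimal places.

185.00

By inclusion–exclusion:
Individual areas: |P| = 21, |Q| = 156, |R| = 140.
|P∩Q|: x∈[6,10], y∈[5,8] → 4·3 = 12.
|P∩R|: x∈[6,8], y∈[5,8] → 2·3 = 6.
|Q∩R|: x∈[-2,8], y∈[0,12] → 10·12 = 120.
|P∩Q∩R| = 6.
|P ∪ Q ∪ R| = 317 − 138 + 6 = 185.00.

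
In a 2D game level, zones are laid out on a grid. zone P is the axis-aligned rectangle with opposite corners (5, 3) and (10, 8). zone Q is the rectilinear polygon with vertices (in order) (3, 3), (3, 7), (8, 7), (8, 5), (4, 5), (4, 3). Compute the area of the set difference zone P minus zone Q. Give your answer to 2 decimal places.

|zone P| = 25, |zone P∩zone Q| = 6.
|zone P ∖ zone Q| = |zone P| − |zone P∩zone Q| = 25 − 6 = 19.00.

19.00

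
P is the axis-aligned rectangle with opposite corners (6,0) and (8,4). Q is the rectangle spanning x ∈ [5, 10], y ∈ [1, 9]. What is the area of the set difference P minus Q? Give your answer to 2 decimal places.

2.00

|P∩Q|: x∈[6,8], y∈[1,4] → 2·3 = 6.
|P| = 8.
|P ∖ Q| = |P| − |P∩Q| = 8 − 6 = 2.00.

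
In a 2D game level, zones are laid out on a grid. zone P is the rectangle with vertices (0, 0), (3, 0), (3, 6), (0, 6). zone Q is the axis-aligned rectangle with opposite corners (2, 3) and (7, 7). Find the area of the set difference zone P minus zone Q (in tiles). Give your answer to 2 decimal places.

|zone P∩zone Q|: x∈[2,3], y∈[3,6] → 1·3 = 3.
|zone P| = 18.
|zone P ∖ zone Q| = |zone P| − |zone P∩zone Q| = 18 − 3 = 15.00.

15.00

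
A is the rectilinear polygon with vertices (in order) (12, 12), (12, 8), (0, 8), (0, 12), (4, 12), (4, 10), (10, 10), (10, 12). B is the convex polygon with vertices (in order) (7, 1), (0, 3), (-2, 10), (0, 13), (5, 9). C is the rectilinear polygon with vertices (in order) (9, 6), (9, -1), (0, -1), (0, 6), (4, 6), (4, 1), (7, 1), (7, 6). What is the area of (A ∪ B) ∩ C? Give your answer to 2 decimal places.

14.29

|A ∪ B| = 82.5.
|(A ∪ B) ∩ C| = 14.29.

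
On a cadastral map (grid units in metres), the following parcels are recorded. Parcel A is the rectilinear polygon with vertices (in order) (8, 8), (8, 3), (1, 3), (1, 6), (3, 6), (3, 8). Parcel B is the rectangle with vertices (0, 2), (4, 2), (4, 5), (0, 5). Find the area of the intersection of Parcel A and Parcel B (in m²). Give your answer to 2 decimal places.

The intersection is the polygon with vertices (1,3), (1,5), (4,5), (4,3).
By the shoelace formula its area is 6.00.

6.00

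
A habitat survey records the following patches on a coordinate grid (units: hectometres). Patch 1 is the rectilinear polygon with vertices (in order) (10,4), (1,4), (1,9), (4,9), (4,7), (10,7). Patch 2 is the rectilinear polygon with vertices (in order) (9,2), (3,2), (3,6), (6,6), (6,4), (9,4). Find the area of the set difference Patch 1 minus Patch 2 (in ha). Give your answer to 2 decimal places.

|Patch 1| = 33, |Patch 1∩Patch 2| = 6.
|Patch 1 ∖ Patch 2| = |Patch 1| − |Patch 1∩Patch 2| = 33 − 6 = 27.00.

27.00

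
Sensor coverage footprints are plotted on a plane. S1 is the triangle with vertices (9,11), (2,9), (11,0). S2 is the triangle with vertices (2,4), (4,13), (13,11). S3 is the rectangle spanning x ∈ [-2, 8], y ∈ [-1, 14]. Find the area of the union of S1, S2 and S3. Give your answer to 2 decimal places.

174.84

By inclusion–exclusion:
Individual areas: |S1| = 40.5, |S2| = 42.5, |S3| = 150.
|S1∩S2| = 18.6048.
|S1∩S3| = 23.1429.
|S2∩S3| = 31.7677.
|S1∩S2∩S3| = 15.356.
|S1 ∪ S2 ∪ S3| = 233 − 73.5153 + 15.356 = 174.84.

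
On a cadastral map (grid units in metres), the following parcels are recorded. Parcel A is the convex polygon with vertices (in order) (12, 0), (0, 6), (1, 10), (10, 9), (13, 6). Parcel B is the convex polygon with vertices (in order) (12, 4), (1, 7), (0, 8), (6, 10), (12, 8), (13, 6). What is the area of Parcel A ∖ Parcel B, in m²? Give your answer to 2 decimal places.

|Parcel A| = 77, |Parcel A∩Parcel B| = 39.5629.
|Parcel A ∖ Parcel B| = |Parcel A| − |Parcel A∩Parcel B| = 77 − 39.5629 = 37.44.

37.44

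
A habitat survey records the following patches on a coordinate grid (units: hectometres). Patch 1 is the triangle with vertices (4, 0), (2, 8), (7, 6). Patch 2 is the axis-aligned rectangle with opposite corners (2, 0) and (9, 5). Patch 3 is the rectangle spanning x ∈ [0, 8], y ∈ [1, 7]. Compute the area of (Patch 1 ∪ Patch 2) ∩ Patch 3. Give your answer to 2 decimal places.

|Patch 1 ∪ Patch 2| = 43.625.
|(Patch 1 ∪ Patch 2) ∩ Patch 3| = 31.50.

31.50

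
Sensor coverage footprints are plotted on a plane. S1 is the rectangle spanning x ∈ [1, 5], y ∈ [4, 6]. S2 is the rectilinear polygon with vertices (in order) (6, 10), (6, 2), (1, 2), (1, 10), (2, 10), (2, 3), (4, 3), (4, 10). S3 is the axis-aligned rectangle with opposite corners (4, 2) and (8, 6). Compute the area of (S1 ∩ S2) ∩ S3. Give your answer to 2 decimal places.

2.00

The region (S1 ∩ S2) ∩ S3 is the polygon with vertices (5,4), (4,4), (4,6), (5,6).
By the shoelace formula its area is 2.00.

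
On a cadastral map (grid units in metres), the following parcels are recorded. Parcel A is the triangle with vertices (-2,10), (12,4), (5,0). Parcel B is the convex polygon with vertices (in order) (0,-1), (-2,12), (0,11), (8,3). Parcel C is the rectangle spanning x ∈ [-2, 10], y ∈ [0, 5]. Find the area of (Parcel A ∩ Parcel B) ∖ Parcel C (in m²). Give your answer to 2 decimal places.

|Parcel A ∩ Parcel B| = 29.7267.
|(Parcel A ∩ Parcel B) ∩ Parcel C| = 14.4167.
|(Parcel A ∩ Parcel B) ∖ Parcel C| = 29.7267 − 14.4167 = 15.31.

15.31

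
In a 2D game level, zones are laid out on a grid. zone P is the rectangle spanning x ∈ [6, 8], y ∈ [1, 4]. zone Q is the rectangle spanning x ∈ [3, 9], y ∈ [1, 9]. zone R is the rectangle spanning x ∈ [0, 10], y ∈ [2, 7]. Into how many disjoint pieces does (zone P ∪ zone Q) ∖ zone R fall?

2

(zone P ∪ zone Q) ∖ zone R splits into 2 disjoint pieces (area 6, area 12).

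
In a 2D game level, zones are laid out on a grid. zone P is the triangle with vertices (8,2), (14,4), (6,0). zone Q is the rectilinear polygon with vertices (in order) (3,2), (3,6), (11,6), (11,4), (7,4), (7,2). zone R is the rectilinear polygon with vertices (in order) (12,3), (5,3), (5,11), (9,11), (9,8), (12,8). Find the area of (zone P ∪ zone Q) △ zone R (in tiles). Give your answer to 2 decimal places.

|zone P ∪ zone Q| = 28.
|(zone P ∪ zone Q) ∩ zone R| = 14.1667.
|(zone P ∪ zone Q) △ zone R| = 28 + 47 − 28.3333 = 46.67.

46.67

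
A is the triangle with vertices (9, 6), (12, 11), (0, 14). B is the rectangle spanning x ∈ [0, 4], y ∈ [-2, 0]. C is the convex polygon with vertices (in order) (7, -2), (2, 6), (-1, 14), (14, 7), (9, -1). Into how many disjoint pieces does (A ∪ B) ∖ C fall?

(A ∪ B) ∖ C splits into 2 disjoint pieces (area 18.7379, area 8).

2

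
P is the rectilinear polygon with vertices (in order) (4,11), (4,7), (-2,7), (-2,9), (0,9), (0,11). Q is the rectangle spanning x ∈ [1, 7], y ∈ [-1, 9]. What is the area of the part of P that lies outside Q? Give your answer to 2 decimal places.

14.00

|P| = 20, |P∩Q| = 6.
|P ∖ Q| = |P| − |P∩Q| = 20 − 6 = 14.00.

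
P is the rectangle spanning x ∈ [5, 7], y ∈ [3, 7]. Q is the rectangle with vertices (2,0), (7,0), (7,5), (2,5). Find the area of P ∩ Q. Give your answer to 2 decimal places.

4.00

|P∩Q|: x∈[5,7], y∈[3,5] → 2·2 = 4.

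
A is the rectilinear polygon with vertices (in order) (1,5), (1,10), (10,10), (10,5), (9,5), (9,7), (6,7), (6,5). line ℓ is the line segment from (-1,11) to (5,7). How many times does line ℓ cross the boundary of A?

1

The segment meets the boundary at (1,9.667).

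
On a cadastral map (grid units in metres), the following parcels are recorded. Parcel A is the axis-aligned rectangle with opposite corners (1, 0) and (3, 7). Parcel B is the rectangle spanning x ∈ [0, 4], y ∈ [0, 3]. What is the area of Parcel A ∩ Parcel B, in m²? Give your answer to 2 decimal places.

6.00

|Parcel A∩Parcel B|: x∈[1,3], y∈[0,3] → 2·3 = 6.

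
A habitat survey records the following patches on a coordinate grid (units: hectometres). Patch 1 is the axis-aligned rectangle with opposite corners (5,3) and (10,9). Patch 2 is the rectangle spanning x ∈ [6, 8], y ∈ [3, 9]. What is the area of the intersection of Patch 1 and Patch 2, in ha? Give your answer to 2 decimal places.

|Patch 1∩Patch 2|: x∈[6,8], y∈[3,9] → 2·6 = 12.

12.00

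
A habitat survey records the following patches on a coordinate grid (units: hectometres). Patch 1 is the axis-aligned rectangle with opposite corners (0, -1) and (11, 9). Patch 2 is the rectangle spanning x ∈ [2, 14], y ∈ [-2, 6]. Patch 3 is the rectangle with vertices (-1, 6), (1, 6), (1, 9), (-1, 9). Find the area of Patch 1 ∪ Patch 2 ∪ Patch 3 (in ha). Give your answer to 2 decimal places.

146.00

By inclusion–exclusion:
Individual areas: |Patch 1| = 110, |Patch 2| = 96, |Patch 3| = 6.
|Patch 1∩Patch 2|: x∈[2,11], y∈[-1,6] → 9·7 = 63.
|Patch 1∩Patch 3|: x∈[0,1], y∈[6,9] → 1·3 = 3.
|Patch 2∩Patch 3| = 0 (no overlap).
|Patch 1∩Patch 2∩Patch 3| = 0.
|Patch 1 ∪ Patch 2 ∪ Patch 3| = 212 − 66 + 0 = 146.00.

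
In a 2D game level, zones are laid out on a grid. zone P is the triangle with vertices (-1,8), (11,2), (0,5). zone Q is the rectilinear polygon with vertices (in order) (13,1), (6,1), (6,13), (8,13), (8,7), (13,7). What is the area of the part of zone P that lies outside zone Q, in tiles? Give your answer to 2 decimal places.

12.16

|zone P| = 15, |zone P∩zone Q| = 2.8409.
|zone P ∖ zone Q| = |zone P| − |zone P∩zone Q| = 15 − 2.8409 = 12.16.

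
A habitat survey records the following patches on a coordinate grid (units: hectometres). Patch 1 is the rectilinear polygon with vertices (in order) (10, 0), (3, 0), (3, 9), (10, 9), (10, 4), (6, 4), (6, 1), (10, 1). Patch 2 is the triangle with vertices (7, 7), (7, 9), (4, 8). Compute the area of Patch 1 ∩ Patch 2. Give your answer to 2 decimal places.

The intersection is the polygon with vertices (7,7), (4,8), (7,9).
By the shoelace formula its area is 3.00.

3.00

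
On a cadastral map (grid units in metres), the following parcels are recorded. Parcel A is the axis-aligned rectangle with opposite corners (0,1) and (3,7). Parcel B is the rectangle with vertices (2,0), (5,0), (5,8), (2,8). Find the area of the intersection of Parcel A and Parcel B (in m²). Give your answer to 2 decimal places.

|Parcel A∩Parcel B|: x∈[2,3], y∈[1,7] → 1·6 = 6.

6.00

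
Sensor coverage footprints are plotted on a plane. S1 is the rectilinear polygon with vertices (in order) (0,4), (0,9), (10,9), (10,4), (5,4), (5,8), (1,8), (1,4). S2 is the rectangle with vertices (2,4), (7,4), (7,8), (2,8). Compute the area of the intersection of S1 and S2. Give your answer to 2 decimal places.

8.00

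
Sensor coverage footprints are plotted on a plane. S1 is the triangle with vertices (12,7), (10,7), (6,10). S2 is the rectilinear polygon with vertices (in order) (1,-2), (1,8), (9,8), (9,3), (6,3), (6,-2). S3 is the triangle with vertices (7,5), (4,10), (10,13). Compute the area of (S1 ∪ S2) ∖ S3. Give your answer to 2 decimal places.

|S1 ∪ S2| = 67.9583.
|(S1 ∪ S2) ∩ S3| = 5.0666.
|(S1 ∪ S2) ∖ S3| = 67.9583 − 5.0666 = 62.89.

62.89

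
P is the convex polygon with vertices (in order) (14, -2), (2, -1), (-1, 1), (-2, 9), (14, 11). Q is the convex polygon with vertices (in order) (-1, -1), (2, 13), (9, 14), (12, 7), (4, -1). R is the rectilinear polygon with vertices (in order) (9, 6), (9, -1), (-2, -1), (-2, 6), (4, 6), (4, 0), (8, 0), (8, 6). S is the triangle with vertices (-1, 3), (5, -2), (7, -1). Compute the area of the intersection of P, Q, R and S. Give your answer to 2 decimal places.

The intersection is the polygon with vertices (4,0), (5,0), (4,-1), (3.8,-1), (-0.273,2.394), (-0.226,2.613), (4,0.5).
By the shoelace formula its area is 4.56.

4.56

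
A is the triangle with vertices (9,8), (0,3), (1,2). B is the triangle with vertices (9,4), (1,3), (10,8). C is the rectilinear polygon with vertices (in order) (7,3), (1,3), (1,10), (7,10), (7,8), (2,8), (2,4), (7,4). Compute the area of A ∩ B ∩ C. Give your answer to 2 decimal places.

The intersection is the polygon with vertices (1,3), (2.8,4), (3.667,4), (2.6,3.2).
By the shoelace formula its area is 0.97.

0.97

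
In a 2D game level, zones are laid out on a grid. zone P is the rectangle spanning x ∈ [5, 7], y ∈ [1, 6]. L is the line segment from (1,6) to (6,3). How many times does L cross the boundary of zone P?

The segment meets the boundary at (5,3.6).

1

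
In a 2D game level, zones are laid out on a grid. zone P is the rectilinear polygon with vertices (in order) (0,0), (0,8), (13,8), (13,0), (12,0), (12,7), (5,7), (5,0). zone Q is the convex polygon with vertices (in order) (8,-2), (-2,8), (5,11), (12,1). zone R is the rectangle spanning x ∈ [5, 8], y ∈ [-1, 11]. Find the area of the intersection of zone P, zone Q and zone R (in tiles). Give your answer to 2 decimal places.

2.45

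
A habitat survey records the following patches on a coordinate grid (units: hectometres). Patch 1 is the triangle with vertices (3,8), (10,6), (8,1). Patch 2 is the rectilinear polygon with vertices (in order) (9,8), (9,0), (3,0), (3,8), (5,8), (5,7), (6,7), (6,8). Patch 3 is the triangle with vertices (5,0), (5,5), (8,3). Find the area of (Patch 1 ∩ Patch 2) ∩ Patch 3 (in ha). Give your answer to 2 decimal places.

The region (Patch 1 ∩ Patch 2) ∩ Patch 3 is the polygon with vertices (5.273,4.818), (8,3), (7.167,2.167).
By the shoelace formula its area is 1.89.

1.89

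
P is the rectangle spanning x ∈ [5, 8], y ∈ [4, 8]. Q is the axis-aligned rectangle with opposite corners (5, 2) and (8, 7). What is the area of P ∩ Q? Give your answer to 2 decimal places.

9.00

|P∩Q|: x∈[5,8], y∈[4,7] → 3·3 = 9.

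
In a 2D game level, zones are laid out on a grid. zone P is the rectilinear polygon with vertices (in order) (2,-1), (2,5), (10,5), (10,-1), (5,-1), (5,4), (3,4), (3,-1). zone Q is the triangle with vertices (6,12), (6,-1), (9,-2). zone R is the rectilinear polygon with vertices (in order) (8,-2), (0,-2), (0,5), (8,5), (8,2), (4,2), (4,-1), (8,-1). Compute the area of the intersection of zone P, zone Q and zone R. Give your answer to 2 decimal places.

5.42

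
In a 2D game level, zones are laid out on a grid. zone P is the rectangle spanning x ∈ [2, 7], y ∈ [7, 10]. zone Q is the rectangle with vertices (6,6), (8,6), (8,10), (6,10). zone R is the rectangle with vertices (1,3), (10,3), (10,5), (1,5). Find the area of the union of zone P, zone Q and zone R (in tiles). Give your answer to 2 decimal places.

By inclusion–exclusion:
Individual areas: |zone P| = 15, |zone Q| = 8, |zone R| = 18.
|zone P∩zone Q|: x∈[6,7], y∈[7,10] → 1·3 = 3.
|zone P∩zone R| = 0 (no overlap).
|zone Q∩zone R| = 0 (no overlap).
|zone P∩zone Q∩zone R| = 0.
|zone P ∪ zone Q ∪ zone R| = 41 − 3 + 0 = 38.00.

38.00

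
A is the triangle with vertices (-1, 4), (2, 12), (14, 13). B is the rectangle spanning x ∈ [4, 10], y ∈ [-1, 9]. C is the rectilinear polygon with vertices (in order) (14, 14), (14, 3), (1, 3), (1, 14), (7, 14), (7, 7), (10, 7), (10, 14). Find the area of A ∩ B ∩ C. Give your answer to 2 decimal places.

3.30

The intersection is the polygon with vertices (4,9), (7,9), (7,8.8), (4,7).
By the shoelace formula its area is 3.30.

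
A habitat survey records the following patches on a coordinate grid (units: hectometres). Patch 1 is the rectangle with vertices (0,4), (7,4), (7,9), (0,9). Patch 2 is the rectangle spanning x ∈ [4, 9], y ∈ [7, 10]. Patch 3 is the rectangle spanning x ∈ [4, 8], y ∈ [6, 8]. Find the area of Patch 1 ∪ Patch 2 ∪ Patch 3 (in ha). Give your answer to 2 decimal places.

45.00

By inclusion–exclusion:
Individual areas: |Patch 1| = 35, |Patch 2| = 15, |Patch 3| = 8.
|Patch 1∩Patch 2|: x∈[4,7], y∈[7,9] → 3·2 = 6.
|Patch 1∩Patch 3|: x∈[4,7], y∈[6,8] → 3·2 = 6.
|Patch 2∩Patch 3|: x∈[4,8], y∈[7,8] → 4·1 = 4.
|Patch 1∩Patch 2∩Patch 3| = 3.
|Patch 1 ∪ Patch 2 ∪ Patch 3| = 58 − 16 + 3 = 45.00.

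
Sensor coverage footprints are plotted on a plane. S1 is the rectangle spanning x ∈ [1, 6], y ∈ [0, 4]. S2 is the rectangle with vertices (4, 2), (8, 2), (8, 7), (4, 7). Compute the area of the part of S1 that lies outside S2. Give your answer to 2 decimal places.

|S1∩S2|: x∈[4,6], y∈[2,4] → 2·2 = 4.
|S1| = 20.
|S1 ∖ S2| = |S1| − |S1∩S2| = 20 − 4 = 16.00.

16.00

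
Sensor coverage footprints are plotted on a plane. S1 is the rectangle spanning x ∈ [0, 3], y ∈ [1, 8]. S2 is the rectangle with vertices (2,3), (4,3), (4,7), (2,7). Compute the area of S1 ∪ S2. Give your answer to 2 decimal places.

By inclusion–exclusion:
Individual areas: |S1| = 21, |S2| = 8.
|S1∩S2|: x∈[2,3], y∈[3,7] → 1·4 = 4.
|S1 ∪ S2| = 29 − 4 = 25.00.

25.00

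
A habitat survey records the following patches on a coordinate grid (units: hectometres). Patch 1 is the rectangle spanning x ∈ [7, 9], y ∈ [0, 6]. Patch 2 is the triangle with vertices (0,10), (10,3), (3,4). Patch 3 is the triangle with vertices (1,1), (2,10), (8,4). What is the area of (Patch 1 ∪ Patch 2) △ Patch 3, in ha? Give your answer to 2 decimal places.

|Patch 1 ∪ Patch 2| = 29.2714.
|(Patch 1 ∪ Patch 2) ∩ Patch 3| = 15.6989.
|(Patch 1 ∪ Patch 2) △ Patch 3| = 29.2714 + 30 − 31.3977 = 27.87.

27.87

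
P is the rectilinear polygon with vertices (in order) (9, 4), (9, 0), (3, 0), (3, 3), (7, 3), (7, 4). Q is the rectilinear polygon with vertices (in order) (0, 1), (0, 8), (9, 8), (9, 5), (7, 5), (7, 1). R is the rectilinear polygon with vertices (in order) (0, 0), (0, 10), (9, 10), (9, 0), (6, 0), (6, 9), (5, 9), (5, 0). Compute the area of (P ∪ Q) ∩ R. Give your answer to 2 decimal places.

59.00

|P ∪ Q| = 67.
|(P ∪ Q) ∩ R| = 59.00.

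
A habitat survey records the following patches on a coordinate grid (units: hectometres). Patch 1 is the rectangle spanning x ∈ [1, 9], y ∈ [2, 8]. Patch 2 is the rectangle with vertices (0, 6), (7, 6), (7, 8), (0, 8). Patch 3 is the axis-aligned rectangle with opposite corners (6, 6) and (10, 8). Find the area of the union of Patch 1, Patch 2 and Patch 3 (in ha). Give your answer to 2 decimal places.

52.00

By inclusion–exclusion:
Individual areas: |Patch 1| = 48, |Patch 2| = 14, |Patch 3| = 8.
|Patch 1∩Patch 2|: x∈[1,7], y∈[6,8] → 6·2 = 12.
|Patch 1∩Patch 3|: x∈[6,9], y∈[6,8] → 3·2 = 6.
|Patch 2∩Patch 3|: x∈[6,7], y∈[6,8] → 1·2 = 2.
|Patch 1∩Patch 2∩Patch 3| = 2.
|Patch 1 ∪ Patch 2 ∪ Patch 3| = 70 − 20 + 2 = 52.00.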